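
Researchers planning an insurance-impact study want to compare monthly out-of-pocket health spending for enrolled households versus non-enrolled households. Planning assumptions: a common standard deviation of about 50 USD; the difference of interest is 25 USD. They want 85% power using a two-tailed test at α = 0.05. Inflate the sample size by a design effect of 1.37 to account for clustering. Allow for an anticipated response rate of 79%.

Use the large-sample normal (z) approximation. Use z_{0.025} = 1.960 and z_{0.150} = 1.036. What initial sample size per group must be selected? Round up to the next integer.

n = 125 per group

n = (z_{α/2} + z_β)² · (σ₁² + σ₂²) / δ²
  = (1.960 + 1.036)² · (2·50² = 5000) / 25²
  = 8.9760 · 5000 / 625
  = 71.81
Design effect: 1.37 × 71.81 = 98.38.
Adjust for 79% response: 98.38 / 0.79 = 124.53.
Round up → n = 125 per group.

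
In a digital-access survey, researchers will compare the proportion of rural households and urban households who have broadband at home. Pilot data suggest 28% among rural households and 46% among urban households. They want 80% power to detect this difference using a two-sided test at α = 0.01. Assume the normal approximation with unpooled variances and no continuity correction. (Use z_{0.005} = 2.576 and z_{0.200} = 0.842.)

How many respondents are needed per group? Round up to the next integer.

n = 163 per group

n = (z_{α/2} + z_β)² · [p₁(1−p₁) + p₂(1−p₂)] / (p₁ − p₂)²
  = (2.576 + 0.842)² · (0.28·0.72 + 0.46·0.54) / (-0.18)²
  = (3.418)² · (0.2016 + 0.2484) / 0.0324
  = 11.6827 · 0.4500 / 0.0324
  = 162.26
Round up → n = 163 per group.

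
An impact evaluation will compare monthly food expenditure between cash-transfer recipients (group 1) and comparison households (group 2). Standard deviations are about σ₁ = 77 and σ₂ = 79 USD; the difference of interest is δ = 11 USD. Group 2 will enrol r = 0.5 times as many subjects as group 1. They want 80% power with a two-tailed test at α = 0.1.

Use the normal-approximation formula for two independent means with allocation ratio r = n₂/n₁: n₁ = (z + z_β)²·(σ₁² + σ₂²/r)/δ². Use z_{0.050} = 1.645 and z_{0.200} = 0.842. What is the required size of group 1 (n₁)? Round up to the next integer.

n₁ = (z_{α/2} + z_β)² · (σ₁² + σ₂²/r) / δ²
   = (1.645 + 0.842)² · (77² + 79²/0.5) / 11²
   = 6.1852 · (5929 + 12482) / 121
   = 6.1852 · 18411 / 121
   = 941.12
Round up → n₁ = 942; n₂ = r·n₁ = 0.5 × 942 = 471.

n₁ = 942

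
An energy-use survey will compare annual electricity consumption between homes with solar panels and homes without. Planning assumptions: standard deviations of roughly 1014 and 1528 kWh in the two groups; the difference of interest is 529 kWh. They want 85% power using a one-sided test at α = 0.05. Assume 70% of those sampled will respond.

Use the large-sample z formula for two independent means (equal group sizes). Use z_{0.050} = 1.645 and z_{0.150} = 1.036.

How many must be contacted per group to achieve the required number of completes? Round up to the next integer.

n = (z_α + z_β)² · (σ₁² + σ₂²) / δ²
  = (1.645 + 1.036)² · (1014² + 1528² = 3362980) / 529²
  = 7.1878 · 3362980 / 279841
  = 86.38
Adjust for 70% response: 86.38 / 0.70 = 123.40.
Round up → n = 124 per group.

n = 124 per group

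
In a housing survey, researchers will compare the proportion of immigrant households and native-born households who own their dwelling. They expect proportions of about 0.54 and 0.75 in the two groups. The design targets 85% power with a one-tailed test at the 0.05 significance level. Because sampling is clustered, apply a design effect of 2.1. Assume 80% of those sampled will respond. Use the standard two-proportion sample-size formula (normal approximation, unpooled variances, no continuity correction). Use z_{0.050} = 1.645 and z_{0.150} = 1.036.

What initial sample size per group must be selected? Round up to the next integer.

n = (z_α + z_β)² · [p₁(1−p₁) + p₂(1−p₂)] / (p₁ − p₂)²
  = (1.645 + 1.036)² · (0.54·0.46 + 0.75·0.25) / (-0.21)²
  = (2.681)² · (0.2484 + 0.1875) / 0.0441
  = 7.1878 · 0.4359 / 0.0441
  = 71.05
Design effect: 2.1 × 71.05 = 149.20.
Adjust for 80% response: 149.20 / 0.80 = 186.50.
Round up → n = 187 per group.

n = 187 per group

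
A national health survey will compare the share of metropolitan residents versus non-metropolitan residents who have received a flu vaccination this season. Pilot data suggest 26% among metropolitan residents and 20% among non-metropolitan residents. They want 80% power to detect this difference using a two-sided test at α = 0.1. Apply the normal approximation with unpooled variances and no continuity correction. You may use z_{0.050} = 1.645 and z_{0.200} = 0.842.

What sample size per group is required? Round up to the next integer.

n = 606 per group

n = (z_{α/2} + z_β)² · [p₁(1−p₁) + p₂(1−p₂)] / (p₁ − p₂)²
  = (1.645 + 0.842)² · (0.26·0.74 + 0.20·0.80) / (0.06)²
  = (2.487)² · (0.1924 + 0.1600) / 0.0036
  = 6.1852 · 0.3524 / 0.0036
  = 605.46
Round up → n = 606 per group.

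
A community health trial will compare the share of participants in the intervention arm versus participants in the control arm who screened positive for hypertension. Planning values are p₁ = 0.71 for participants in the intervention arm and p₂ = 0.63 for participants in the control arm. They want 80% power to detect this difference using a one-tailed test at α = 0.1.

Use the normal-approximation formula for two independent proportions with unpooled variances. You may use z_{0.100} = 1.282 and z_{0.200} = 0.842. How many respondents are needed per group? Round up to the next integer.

n = 310 per group

n = (z_α + z_β)² · [p₁(1−p₁) + p₂(1−p₂)] / (p₁ − p₂)²
  = (1.282 + 0.842)² · (0.71·0.29 + 0.63·0.37) / (0.08)²
  = (2.124)² · (0.2059 + 0.2331) / 0.0064
  = 4.5114 · 0.4390 / 0.0064
  = 309.45
Round up → n = 310 per group.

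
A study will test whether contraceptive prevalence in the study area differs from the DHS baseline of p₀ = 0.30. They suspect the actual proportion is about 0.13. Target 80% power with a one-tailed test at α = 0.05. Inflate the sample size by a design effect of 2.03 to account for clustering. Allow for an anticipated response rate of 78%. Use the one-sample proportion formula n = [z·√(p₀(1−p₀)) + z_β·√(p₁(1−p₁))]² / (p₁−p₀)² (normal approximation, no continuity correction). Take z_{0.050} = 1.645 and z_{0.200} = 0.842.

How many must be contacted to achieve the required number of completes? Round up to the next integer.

n = [z_α·√(p₀q₀) + z_β·√(p₁q₁)]² / (p₁ − p₀)²
  = [1.645·√(0.30·0.70) + 0.842·√(0.13·0.87)]² / (-0.17)²
  = [1.645·0.4583 + 0.842·0.3363]² / 0.0289
  = [1.0370]² / 0.0289
  = 37.21
Design effect: 2.03 × 37.21 = 75.54.
Adjust for 78% response: 75.54 / 0.78 = 96.84.
Round up → n = 97.

n = 97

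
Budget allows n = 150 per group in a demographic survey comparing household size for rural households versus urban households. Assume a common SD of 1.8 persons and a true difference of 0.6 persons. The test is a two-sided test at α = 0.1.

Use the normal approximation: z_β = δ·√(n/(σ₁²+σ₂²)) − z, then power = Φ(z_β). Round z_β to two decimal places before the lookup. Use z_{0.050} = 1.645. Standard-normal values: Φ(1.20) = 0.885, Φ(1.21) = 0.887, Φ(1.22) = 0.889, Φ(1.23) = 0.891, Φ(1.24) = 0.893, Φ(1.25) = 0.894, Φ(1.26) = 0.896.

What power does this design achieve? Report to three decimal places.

z_β = δ·√(n/(σ₁²+σ₂²)) − z_{α/2}
    = 0.6 · √(150/6.48) − 1.645
    = 0.6 · 4.81125 − 1.645
    = 2.8868 − 1.645 = 1.2418 → 1.24
Power = Φ(1.24) = 0.893.

Power ≈ 0.893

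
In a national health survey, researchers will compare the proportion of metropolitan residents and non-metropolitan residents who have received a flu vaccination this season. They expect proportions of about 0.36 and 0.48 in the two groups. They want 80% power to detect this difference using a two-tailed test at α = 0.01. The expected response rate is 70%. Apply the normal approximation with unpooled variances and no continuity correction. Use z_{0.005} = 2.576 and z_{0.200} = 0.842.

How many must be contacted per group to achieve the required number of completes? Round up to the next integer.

n = (z_{α/2} + z_β)² · [p₁(1−p₁) + p₂(1−p₂)] / (p₁ − p₂)²
  = (2.576 + 0.842)² · (0.36·0.64 + 0.48·0.52) / (-0.12)²
  = (3.418)² · (0.2304 + 0.2496) / 0.0144
  = 11.6827 · 0.4800 / 0.0144
  = 389.42
Adjust for 70% response: 389.42 / 0.70 = 556.32.
Round up → n = 557 per group.

n = 557 per group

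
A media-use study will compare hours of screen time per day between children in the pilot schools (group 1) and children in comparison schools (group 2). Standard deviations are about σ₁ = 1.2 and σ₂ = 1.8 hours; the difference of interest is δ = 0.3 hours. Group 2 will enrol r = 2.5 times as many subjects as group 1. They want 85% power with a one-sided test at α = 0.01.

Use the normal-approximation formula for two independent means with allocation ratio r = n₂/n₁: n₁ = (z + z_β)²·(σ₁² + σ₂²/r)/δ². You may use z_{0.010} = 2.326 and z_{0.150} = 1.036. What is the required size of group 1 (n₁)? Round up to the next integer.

n₁ = (z_α + z_β)² · (σ₁² + σ₂²/r) / δ²
   = (2.326 + 1.036)² · (1.2² + 1.8²/2.5) / 0.3²
   = 11.3030 · (1.44 + 1.296) / 0.09
   = 11.3030 · 2.736 / 0.09
   = 343.61
Round up → n₁ = 344; n₂ = r·n₁ = 2.5 × 344 = 860.

n₁ = 344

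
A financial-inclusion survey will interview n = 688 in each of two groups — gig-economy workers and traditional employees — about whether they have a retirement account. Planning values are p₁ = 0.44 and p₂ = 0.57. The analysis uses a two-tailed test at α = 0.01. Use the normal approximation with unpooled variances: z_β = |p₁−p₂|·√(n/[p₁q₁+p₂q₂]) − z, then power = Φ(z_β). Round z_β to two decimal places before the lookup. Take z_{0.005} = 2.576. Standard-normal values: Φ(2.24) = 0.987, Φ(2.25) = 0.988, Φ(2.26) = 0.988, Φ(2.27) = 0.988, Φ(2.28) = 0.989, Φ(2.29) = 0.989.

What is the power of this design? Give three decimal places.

z_β = |p₁−p₂|·√(n/[p₁q₁+p₂q₂]) − z_{α/2}
    = 0.13 · √(688/0.4915) − 2.576
    = 0.13 · 37.4139 − 2.576
    = 4.8638 − 2.576 = 2.2878 → 2.29
Power = Φ(2.29) = 0.989.

Power ≈ 0.989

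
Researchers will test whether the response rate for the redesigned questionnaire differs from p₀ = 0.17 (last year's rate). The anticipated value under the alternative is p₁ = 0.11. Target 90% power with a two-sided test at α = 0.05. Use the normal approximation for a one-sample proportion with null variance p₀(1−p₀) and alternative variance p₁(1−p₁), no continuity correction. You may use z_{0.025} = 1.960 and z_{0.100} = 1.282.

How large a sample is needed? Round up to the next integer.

n = [z_{α/2}·√(p₀q₀) + z_β·√(p₁q₁)]² / (p₁ − p₀)²
  = [1.960·√(0.17·0.83) + 1.282·√(0.11·0.89)]² / (-0.06)²
  = [1.960·0.3756 + 1.282·0.3129]² / 0.0036
  = [1.1374]² / 0.0036
  = 359.33
Round up → n = 360.

n = 360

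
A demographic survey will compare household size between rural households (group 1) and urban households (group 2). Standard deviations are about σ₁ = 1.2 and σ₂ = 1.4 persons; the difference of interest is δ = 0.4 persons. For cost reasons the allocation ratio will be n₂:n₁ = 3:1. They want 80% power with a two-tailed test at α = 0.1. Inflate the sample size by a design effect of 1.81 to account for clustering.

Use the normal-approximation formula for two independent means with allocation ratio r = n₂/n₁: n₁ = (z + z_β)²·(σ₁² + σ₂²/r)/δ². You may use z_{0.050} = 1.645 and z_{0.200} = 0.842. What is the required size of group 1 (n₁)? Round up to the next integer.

n₁ = (z_{α/2} + z_β)² · (σ₁² + σ₂²/r) / δ²
   = (1.645 + 0.842)² · (1.2² + 1.4²/3) / 0.4²
   = 6.1852 · (1.44 + 0.65333) / 0.16
   = 6.1852 · 2.0933 / 0.16
   = 80.92
Design effect: 1.81 × 80.92 = 146.47.
Round up → n₁ = 147; n₂ = r·n₁ = 3 × 147 = 441.

n₁ = 147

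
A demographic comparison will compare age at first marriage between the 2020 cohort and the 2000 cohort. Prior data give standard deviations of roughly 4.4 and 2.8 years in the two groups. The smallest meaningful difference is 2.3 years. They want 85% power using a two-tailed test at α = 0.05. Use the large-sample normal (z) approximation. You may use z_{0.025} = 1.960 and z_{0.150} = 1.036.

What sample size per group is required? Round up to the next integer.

n = 47 per group

n = (z_{α/2} + z_β)² · (σ₁² + σ₂²) / δ²
  = (1.960 + 1.036)² · (4.4² + 2.8² = 27.2) / 2.3²
  = 8.9760 · 27.2 / 5.29
  = 46.15
Round up → n = 47 per group.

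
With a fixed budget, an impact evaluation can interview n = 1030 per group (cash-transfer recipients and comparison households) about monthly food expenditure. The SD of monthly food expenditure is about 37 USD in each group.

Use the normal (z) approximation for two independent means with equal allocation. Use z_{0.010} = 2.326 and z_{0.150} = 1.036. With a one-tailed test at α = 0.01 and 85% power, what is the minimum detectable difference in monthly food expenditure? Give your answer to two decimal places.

Minimum detectable difference ≈ 5.48 USD

δ = (z_α + z_β) · √((σ₁²+σ₂²)/n)
  = (2.326 + 1.036) · √(2738/1030)
  = 3.362 · √2.6583
  = 3.362 · 1.6304
  = 5.4815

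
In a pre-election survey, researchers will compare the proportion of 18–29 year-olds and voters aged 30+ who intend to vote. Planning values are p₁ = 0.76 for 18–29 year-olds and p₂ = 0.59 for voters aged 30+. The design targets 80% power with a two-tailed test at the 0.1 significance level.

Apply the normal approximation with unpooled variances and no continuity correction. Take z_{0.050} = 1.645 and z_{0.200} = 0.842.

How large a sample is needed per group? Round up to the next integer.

n = (z_{α/2} + z_β)² · [p₁(1−p₁) + p₂(1−p₂)] / (p₁ − p₂)²
  = (1.645 + 0.842)² · (0.76·0.24 + 0.59·0.41) / (0.17)²
  = (2.487)² · (0.1824 + 0.2419) / 0.0289
  = 6.1852 · 0.4243 / 0.0289
  = 90.81
Round up → n = 91 per group.

n = 91 per group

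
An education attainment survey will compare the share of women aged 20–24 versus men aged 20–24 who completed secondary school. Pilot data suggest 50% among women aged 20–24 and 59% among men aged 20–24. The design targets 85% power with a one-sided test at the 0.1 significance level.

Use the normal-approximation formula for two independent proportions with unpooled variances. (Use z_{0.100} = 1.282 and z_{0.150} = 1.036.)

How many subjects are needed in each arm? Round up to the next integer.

n = (z_α + z_β)² · [p₁(1−p₁) + p₂(1−p₂)] / (p₁ − p₂)²
  = (1.282 + 1.036)² · (0.50·0.50 + 0.59·0.41) / (-0.09)²
  = (2.318)² · (0.2500 + 0.2419) / 0.0081
  = 5.3731 · 0.4919 / 0.0081
  = 326.30
Round up → n = 327 per group.

n = 327 per group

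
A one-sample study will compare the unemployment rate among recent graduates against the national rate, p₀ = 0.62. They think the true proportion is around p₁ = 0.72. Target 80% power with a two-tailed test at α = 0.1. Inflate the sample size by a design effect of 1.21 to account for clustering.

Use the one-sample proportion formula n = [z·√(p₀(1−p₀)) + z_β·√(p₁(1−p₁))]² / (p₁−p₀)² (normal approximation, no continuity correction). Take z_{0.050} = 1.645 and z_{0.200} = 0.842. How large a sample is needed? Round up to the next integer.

n = [z_{α/2}·√(p₀q₀) + z_β·√(p₁q₁)]² / (p₁ − p₀)²
  = [1.645·√(0.62·0.38) + 0.842·√(0.72·0.28)]² / (0.10)²
  = [1.645·0.4854 + 0.842·0.4490]² / 0.0100
  = [1.1765]² / 0.0100
  = 138.42
Design effect: 1.21 × 138.42 = 167.49.
Round up → n = 168.

n = 168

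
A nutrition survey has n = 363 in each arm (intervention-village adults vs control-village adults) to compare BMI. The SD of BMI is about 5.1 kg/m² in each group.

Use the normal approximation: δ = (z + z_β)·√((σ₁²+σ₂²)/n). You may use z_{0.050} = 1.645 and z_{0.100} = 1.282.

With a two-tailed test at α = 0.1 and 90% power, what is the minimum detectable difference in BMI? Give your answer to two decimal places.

δ = (z_{α/2} + z_β) · √((σ₁²+σ₂²)/n)
  = (1.645 + 1.282) · √(52.02/363)
  = 2.927 · √0.14331
  = 2.927 · 0.3786
  = 1.1080

Minimum detectable difference ≈ 1.11 kg/m²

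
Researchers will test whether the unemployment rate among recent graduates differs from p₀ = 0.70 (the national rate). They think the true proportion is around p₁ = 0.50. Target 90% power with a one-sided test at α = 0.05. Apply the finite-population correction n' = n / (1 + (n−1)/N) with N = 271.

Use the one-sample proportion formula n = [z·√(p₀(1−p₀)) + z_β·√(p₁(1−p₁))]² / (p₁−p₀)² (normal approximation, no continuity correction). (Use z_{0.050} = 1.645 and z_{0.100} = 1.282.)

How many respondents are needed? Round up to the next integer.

n = 42

n = [z_α·√(p₀q₀) + z_β·√(p₁q₁)]² / (p₁ − p₀)²
  = [1.645·√(0.70·0.30) + 1.282·√(0.50·0.50)]² / (-0.20)²
  = [1.645·0.4583 + 1.282·0.5000]² / 0.0400
  = [1.3948]² / 0.0400
  = 48.64
Finite-population correction (N = 271): 48.64 / (1 + (48.64 − 1)/271) = 41.37.
Round up → n = 42.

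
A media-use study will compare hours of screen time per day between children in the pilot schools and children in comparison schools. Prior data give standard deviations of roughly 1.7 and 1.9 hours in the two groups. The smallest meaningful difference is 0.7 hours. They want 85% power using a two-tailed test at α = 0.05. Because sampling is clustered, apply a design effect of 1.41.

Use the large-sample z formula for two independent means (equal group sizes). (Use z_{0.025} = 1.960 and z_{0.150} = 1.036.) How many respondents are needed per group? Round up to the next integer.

n = 168 per group

n = (z_{α/2} + z_β)² · (σ₁² + σ₂²) / δ²
  = (1.960 + 1.036)² · (1.7² + 1.9² = 6.5) / 0.7²
  = 8.9760 · 6.5 / 0.49
  = 119.07
Design effect: 1.41 × 119.07 = 167.89.
Round up → n = 168 per group.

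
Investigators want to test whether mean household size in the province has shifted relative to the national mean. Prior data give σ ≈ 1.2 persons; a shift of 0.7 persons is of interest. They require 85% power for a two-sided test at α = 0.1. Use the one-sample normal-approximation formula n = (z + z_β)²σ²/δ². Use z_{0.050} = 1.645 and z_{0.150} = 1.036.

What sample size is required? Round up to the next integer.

n = 22

n = (z_{α/2} + z_β)² · σ² / δ²
  = (1.645 + 1.036)² · 1.2² / 0.7²
  = 7.1878 · 1.44 / 0.49
  = 21.12
Round up → n = 22.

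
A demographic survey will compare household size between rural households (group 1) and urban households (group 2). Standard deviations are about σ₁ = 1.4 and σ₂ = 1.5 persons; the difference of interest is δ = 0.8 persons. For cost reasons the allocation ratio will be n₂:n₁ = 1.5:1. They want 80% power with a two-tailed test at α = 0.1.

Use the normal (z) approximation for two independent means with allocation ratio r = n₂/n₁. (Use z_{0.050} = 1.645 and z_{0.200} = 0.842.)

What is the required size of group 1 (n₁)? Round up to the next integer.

n₁ = 34

n₁ = (z_{α/2} + z_β)² · (σ₁² + σ₂²/r) / δ²
   = (1.645 + 0.842)² · (1.4² + 1.5²/1.5) / 0.8²
   = 6.1852 · (1.96 + 1.5) / 0.64
   = 6.1852 · 3.46 / 0.64
   = 33.44
Round up → n₁ = 34; n₂ = r·n₁ = 1.5 × 34 = 51.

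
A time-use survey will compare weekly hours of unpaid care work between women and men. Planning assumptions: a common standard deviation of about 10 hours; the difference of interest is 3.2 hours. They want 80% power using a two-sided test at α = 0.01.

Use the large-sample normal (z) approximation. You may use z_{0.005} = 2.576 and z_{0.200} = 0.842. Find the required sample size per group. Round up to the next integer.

n = (z_{α/2} + z_β)² · (σ₁² + σ₂²) / δ²
  = (2.576 + 0.842)² · (2·10² = 200) / 3.2²
  = 11.6827 · 200 / 10.24
  = 228.18
Round up → n = 229 per group.

n = 229 per group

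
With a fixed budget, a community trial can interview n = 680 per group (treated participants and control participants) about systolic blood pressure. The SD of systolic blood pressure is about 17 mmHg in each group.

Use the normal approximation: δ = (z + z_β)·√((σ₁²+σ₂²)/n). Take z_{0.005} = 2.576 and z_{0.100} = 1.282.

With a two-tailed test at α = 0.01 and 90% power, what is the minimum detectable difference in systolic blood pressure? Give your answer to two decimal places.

Minimum detectable difference ≈ 3.56 mmHg

δ = (z_{α/2} + z_β) · √((σ₁²+σ₂²)/n)
  = (2.576 + 1.282) · √(578/680)
  = 3.858 · √0.85
  = 3.858 · 0.9220
  = 3.5569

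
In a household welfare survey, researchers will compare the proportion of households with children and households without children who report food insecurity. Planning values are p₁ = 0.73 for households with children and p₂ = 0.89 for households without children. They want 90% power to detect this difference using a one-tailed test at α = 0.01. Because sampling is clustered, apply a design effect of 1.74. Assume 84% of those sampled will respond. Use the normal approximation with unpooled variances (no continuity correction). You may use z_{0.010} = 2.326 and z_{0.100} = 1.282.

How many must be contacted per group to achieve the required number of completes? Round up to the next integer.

n = 311 per group

n = (z_α + z_β)² · [p₁(1−p₁) + p₂(1−p₂)] / (p₁ − p₂)²
  = (2.326 + 1.282)² · (0.73·0.27 + 0.89·0.11) / (-0.16)²
  = (3.608)² · (0.1971 + 0.0979) / 0.0256
  = 13.0177 · 0.2950 / 0.0256
  = 150.01
Design effect: 1.74 × 150.01 = 261.01.
Adjust for 84% response: 261.01 / 0.84 = 310.73.
Round up → n = 311 per group.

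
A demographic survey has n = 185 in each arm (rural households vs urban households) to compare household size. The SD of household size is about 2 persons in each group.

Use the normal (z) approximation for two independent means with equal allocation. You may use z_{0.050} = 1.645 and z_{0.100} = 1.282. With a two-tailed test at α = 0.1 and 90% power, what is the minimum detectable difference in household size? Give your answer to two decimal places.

δ = (z_{α/2} + z_β) · √((σ₁²+σ₂²)/n)
  = (1.645 + 1.282) · √(8/185)
  = 2.927 · √0.04324
  = 2.927 · 0.2080
  = 0.6087

Minimum detectable difference ≈ 0.61 persons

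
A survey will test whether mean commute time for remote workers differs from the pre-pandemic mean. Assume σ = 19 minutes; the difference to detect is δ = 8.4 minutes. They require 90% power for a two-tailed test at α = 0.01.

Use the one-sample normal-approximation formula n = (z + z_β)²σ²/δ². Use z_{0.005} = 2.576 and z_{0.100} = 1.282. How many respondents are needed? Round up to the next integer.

n = 77

n = (z_{α/2} + z_β)² · σ² / δ²
  = (2.576 + 1.282)² · 19² / 8.4²
  = 14.8842 · 361 / 70.56
  = 76.15
Round up → n = 77.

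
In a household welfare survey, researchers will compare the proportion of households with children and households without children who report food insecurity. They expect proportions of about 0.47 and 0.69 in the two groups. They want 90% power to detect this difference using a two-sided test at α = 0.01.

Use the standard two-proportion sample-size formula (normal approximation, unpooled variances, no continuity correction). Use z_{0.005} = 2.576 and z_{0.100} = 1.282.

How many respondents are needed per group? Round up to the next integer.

n = (z_{α/2} + z_β)² · [p₁(1−p₁) + p₂(1−p₂)] / (p₁ − p₂)²
  = (2.576 + 1.282)² · (0.47·0.53 + 0.69·0.31) / (-0.22)²
  = (3.858)² · (0.2491 + 0.2139) / 0.0484
  = 14.8842 · 0.4630 / 0.0484
  = 142.38
Round up → n = 143 per group.

n = 143 per group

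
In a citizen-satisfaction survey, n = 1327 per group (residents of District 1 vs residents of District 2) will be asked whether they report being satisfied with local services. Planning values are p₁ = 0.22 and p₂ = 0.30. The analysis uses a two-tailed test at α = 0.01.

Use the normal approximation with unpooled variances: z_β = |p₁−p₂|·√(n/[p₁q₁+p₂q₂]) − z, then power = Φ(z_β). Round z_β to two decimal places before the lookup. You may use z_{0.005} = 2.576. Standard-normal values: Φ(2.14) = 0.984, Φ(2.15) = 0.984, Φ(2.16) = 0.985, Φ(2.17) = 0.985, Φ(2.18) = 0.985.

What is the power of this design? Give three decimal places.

Power ≈ 0.984

z_β = |p₁−p₂|·√(n/[p₁q₁+p₂q₂]) − z_{α/2}
    = 0.08 · √(1327/0.3816) − 2.576
    = 0.08 · 58.9700 − 2.576
    = 4.7176 − 2.576 = 2.1416 → 2.14
Power = Φ(2.14) = 0.984.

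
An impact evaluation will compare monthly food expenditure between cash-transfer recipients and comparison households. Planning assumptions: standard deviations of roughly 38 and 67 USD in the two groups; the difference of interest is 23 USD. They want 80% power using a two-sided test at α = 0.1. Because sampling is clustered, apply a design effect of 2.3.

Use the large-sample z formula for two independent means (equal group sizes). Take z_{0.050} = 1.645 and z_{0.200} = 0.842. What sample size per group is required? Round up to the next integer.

n = 160 per group

n = (z_{α/2} + z_β)² · (σ₁² + σ₂²) / δ²
  = (1.645 + 0.842)² · (38² + 67² = 5933) / 23²
  = 6.1852 · 5933 / 529
  = 69.37
Design effect: 2.3 × 69.37 = 159.55.
Round up → n = 160 per group.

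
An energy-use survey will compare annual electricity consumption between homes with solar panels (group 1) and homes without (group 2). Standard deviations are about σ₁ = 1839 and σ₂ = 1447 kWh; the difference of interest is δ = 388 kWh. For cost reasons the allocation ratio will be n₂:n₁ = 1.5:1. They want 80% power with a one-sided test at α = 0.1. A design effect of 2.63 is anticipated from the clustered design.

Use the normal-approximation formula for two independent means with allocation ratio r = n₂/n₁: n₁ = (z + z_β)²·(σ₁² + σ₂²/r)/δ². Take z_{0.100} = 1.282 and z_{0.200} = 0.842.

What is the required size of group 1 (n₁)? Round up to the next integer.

n₁ = (z_α + z_β)² · (σ₁² + σ₂²/r) / δ²
   = (1.282 + 0.842)² · (1839² + 1447²/1.5) / 388²
   = 4.5114 · (3381921 + 1395872.7) / 150544
   = 4.5114 · 4777793.7 / 150544
   = 143.18
Design effect: 2.63 × 143.18 = 376.56.
Round up → n₁ = 377; n₂ = r·n₁ = 1.5 × 377 = 566.

n₁ = 377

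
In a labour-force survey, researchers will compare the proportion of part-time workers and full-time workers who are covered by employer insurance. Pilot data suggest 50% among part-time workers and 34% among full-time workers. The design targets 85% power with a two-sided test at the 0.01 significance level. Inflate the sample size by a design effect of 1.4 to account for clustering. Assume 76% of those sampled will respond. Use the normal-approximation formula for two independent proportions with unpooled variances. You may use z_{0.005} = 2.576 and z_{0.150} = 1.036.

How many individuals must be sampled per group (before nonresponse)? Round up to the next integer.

n = 446 per group

n = (z_{α/2} + z_β)² · [p₁(1−p₁) + p₂(1−p₂)] / (p₁ − p₂)²
  = (2.576 + 1.036)² · (0.50·0.50 + 0.34·0.66) / (0.16)²
  = (3.612)² · (0.2500 + 0.2244) / 0.0256
  = 13.0465 · 0.4744 / 0.0256
  = 241.77
Design effect: 1.4 × 241.77 = 338.48.
Adjust for 76% response: 338.48 / 0.76 = 445.36.
Round up → n = 446 per group.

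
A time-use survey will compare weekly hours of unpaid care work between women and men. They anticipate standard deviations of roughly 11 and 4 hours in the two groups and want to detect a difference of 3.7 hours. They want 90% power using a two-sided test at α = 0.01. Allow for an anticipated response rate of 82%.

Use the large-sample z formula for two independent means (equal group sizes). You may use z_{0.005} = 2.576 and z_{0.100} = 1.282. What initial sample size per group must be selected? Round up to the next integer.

n = 182 per group

n = (z_{α/2} + z_β)² · (σ₁² + σ₂²) / δ²
  = (2.576 + 1.282)² · (11² + 4² = 137) / 3.7²
  = 14.8842 · 137 / 13.69
  = 148.95
Adjust for 82% response: 148.95 / 0.82 = 181.65.
Round up → n = 182 per group.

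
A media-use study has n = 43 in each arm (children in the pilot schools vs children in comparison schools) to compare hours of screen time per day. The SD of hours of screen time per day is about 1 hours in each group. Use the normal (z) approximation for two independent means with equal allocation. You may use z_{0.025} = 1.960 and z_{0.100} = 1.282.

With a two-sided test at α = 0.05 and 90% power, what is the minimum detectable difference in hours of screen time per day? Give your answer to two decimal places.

δ = (z_{α/2} + z_β) · √((σ₁²+σ₂²)/n)
  = (1.960 + 1.282) · √(2/43)
  = 3.242 · √0.04651
  = 3.242 · 0.2157
  = 0.6992

Minimum detectable difference ≈ 0.70 hours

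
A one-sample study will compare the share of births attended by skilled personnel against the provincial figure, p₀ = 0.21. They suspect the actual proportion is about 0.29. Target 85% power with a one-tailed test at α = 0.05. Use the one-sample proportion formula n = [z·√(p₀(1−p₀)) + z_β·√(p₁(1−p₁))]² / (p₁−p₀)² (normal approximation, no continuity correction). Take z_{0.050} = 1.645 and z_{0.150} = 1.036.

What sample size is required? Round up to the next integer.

n = 204

n = [z_α·√(p₀q₀) + z_β·√(p₁q₁)]² / (p₁ − p₀)²
  = [1.645·√(0.21·0.79) + 1.036·√(0.29·0.71)]² / (0.08)²
  = [1.645·0.4073 + 1.036·0.4538]² / 0.0064
  = [1.1401]² / 0.0064
  = 203.11
Round up → n = 204.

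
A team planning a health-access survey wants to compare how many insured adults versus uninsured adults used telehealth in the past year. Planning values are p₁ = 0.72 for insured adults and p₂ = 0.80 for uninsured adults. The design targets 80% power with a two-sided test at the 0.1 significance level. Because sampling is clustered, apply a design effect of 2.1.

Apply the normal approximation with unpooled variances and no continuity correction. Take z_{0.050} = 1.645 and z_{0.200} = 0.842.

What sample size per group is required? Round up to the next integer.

n = (z_{α/2} + z_β)² · [p₁(1−p₁) + p₂(1−p₂)] / (p₁ − p₂)²
  = (1.645 + 0.842)² · (0.72·0.28 + 0.80·0.20) / (-0.08)²
  = (2.487)² · (0.2016 + 0.1600) / 0.0064
  = 6.1852 · 0.3616 / 0.0064
  = 349.46
Design effect: 2.1 × 349.46 = 733.87.
Round up → n = 734 per group.

n = 734 per group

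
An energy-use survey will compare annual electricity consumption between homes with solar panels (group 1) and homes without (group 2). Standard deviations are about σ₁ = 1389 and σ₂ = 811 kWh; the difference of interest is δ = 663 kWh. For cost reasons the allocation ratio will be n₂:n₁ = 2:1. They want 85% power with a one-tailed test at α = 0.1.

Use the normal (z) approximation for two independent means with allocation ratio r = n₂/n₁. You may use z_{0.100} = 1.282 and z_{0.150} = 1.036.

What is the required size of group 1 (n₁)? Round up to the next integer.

n₁ = 28

n₁ = (z_α + z_β)² · (σ₁² + σ₂²/r) / δ²
   = (1.282 + 1.036)² · (1389² + 811²/2) / 663²
   = 5.3731 · (1929321 + 328860.5) / 439569
   = 5.3731 · 2258181.5 / 439569
   = 27.60
Round up → n₁ = 28; n₂ = r·n₁ = 2 × 28 = 56.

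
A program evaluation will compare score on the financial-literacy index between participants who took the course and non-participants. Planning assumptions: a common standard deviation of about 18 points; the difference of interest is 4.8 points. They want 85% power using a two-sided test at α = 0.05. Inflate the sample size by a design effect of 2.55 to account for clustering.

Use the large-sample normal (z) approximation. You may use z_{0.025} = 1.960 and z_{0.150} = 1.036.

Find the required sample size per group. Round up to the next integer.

n = (z_{α/2} + z_β)² · (σ₁² + σ₂²) / δ²
  = (1.960 + 1.036)² · (2·18² = 648) / 4.8²
  = 8.9760 · 648 / 23.04
  = 252.45
Design effect: 2.55 × 252.45 = 643.75.
Round up → n = 644 per group.

n = 644 per group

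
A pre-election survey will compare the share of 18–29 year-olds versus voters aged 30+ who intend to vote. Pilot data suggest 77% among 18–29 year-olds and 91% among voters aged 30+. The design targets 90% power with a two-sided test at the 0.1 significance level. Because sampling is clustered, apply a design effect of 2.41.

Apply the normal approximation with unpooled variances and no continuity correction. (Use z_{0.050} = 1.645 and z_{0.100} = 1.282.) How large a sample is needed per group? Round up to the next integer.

n = (z_{α/2} + z_β)² · [p₁(1−p₁) + p₂(1−p₂)] / (p₁ − p₂)²
  = (1.645 + 1.282)² · (0.77·0.23 + 0.91·0.09) / (-0.14)²
  = (2.927)² · (0.1771 + 0.0819) / 0.0196
  = 8.5673 · 0.2590 / 0.0196
  = 113.21
Design effect: 2.41 × 113.21 = 272.84.
Round up → n = 273 per group.

n = 273 per group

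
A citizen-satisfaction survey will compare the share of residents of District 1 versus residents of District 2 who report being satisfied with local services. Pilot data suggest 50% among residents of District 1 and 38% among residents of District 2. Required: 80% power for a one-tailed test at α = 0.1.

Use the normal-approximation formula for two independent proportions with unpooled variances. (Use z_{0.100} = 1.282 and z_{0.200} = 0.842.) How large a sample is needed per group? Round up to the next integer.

n = (z_α + z_β)² · [p₁(1−p₁) + p₂(1−p₂)] / (p₁ − p₂)²
  = (1.282 + 0.842)² · (0.50·0.50 + 0.38·0.62) / (0.12)²
  = (2.124)² · (0.2500 + 0.2356) / 0.0144
  = 4.5114 · 0.4856 / 0.0144
  = 152.13
Round up → n = 153 per group.

n = 153 per group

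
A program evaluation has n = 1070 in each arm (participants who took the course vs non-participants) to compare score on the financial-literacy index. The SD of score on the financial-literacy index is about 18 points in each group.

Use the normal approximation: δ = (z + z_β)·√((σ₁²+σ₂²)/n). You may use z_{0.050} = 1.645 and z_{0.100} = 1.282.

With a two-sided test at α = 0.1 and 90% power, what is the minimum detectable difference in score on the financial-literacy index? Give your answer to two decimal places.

Minimum detectable difference ≈ 2.28 points

δ = (z_{α/2} + z_β) · √((σ₁²+σ₂²)/n)
  = (1.645 + 1.282) · √(648/1070)
  = 2.927 · √0.60561
  = 2.927 · 0.7782
  = 2.2778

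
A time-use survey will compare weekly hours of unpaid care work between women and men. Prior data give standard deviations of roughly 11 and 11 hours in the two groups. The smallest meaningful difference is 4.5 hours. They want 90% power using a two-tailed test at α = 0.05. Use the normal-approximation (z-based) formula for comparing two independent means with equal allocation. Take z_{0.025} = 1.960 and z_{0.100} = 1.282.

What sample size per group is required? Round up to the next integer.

n = 126 per group

n = (z_{α/2} + z_β)² · (σ₁² + σ₂²) / δ²
  = (1.960 + 1.282)² · (11² + 11² = 242) / 4.5²
  = 10.5106 · 242 / 20.25
  = 125.61
Round up → n = 126 per group.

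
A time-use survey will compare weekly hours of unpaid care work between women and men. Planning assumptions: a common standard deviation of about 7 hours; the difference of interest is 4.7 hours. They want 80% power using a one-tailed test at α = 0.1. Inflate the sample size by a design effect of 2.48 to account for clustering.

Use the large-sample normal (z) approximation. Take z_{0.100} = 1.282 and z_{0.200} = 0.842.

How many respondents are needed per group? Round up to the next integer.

n = (z_α + z_β)² · (σ₁² + σ₂²) / δ²
  = (1.282 + 0.842)² · (2·7² = 98) / 4.7²
  = 4.5114 · 98 / 22.09
  = 20.01
Design effect: 2.48 × 20.01 = 49.64.
Round up → n = 50 per group.

n = 50 per group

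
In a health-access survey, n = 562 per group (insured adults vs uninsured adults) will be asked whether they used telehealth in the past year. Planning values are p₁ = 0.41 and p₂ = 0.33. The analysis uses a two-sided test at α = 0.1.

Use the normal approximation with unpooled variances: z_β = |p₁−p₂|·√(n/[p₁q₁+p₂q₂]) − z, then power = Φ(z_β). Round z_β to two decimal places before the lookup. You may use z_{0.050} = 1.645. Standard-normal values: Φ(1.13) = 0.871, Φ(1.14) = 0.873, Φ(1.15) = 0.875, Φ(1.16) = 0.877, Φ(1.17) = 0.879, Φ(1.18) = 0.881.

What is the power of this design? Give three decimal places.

Power ≈ 0.873

z_β = |p₁−p₂|·√(n/[p₁q₁+p₂q₂]) − z_{α/2}
    = 0.08 · √(562/0.4630) − 1.645
    = 0.08 · 34.8400 − 1.645
    = 2.7872 − 1.645 = 1.1422 → 1.14
Power = Φ(1.14) = 0.873.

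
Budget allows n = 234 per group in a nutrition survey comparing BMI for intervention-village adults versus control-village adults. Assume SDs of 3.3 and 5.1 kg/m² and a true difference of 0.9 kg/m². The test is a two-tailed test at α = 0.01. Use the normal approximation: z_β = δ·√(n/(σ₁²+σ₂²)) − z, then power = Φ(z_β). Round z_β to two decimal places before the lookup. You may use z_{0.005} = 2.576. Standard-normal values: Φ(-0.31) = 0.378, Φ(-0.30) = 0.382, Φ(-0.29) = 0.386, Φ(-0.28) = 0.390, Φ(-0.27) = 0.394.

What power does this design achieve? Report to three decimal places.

z_β = δ·√(n/(σ₁²+σ₂²)) − z_{α/2}
    = 0.9 · √(234/36.9) − 2.576
    = 0.9 · 2.51823 − 2.576
    = 2.2664 − 2.576 = -0.3096 → -0.31
Power = Φ(-0.31) = 0.378.

Power ≈ 0.378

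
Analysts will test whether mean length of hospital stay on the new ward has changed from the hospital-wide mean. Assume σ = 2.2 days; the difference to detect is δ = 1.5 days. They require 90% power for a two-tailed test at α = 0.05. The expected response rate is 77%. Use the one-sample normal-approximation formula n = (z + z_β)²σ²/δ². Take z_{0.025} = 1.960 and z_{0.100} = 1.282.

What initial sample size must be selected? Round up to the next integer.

n = (z_{α/2} + z_β)² · σ² / δ²
  = (1.960 + 1.282)² · 2.2² / 1.5²
  = 10.5106 · 4.84 / 2.25
  = 22.61
Adjust for 77% response: 22.61 / 0.77 = 29.36.
Round up → n = 30.

n = 30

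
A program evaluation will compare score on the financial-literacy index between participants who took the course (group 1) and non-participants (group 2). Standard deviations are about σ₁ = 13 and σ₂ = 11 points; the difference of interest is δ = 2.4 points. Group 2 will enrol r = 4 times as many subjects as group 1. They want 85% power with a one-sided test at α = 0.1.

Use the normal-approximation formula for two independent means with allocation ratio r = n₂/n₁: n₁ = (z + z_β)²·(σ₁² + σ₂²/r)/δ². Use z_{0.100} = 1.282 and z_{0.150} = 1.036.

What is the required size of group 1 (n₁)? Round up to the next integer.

n₁ = (z_α + z_β)² · (σ₁² + σ₂²/r) / δ²
   = (1.282 + 1.036)² · (13² + 11²/4) / 2.4²
   = 5.3731 · (169 + 30.25) / 5.76
   = 5.3731 · 199.25 / 5.76
   = 185.87
Round up → n₁ = 186; n₂ = r·n₁ = 4 × 186 = 744.

n₁ = 186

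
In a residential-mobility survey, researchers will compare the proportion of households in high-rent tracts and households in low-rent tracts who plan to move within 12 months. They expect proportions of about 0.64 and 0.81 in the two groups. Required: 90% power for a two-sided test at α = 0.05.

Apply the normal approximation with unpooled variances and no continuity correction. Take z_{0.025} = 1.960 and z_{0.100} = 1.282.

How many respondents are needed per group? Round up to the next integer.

n = 140 per group

n = (z_{α/2} + z_β)² · [p₁(1−p₁) + p₂(1−p₂)] / (p₁ − p₂)²
  = (1.960 + 1.282)² · (0.64·0.36 + 0.81·0.19) / (-0.17)²
  = (3.242)² · (0.2304 + 0.1539) / 0.0289
  = 10.5106 · 0.3843 / 0.0289
  = 139.77
Round up → n = 140 per group.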